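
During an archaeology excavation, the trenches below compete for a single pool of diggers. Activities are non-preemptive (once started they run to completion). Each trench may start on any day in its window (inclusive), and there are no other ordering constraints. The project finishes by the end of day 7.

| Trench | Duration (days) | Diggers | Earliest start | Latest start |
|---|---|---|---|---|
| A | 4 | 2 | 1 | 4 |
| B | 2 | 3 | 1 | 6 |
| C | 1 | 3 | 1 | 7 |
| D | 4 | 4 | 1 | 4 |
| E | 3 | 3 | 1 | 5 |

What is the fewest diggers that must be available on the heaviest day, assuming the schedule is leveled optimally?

Early-start (A@1, B@1, C@1, D@1, E@1) gives peak 15: d1:15  d2:12  d3:9  d4:6  d5:0  d6:0  d7:0.
Shift B→5, C→7, E→5.
Schedule A@1, B@5, C@7, D@1, E@5: d1:6  d2:6  d3:6  d4:6  d5:6  d6:6  d7:6 — peak 6.
Total digger-days = 42 over 7 days ⇒ peak ≥ ⌈42/7⌉ = 6, so 6 is optimal.

6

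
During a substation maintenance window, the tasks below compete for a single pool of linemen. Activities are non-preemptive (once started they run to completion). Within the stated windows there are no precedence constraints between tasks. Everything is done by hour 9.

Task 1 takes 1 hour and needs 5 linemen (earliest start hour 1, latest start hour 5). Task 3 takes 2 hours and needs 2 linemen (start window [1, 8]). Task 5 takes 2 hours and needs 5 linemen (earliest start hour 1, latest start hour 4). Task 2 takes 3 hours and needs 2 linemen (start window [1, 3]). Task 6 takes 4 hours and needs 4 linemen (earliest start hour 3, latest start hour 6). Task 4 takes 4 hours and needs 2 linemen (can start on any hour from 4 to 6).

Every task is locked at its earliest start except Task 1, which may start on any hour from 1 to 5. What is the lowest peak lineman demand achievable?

11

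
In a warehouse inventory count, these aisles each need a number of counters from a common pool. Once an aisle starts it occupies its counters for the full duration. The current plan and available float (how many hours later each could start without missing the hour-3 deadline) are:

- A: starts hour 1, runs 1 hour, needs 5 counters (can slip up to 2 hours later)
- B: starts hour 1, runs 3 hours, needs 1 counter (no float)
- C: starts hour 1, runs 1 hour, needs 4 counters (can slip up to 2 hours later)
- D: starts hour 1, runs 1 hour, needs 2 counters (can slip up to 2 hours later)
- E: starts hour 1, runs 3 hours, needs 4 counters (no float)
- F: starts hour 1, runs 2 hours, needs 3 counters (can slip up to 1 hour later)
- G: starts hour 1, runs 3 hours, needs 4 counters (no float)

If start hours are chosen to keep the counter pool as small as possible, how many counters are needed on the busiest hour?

Early-start (A@1, B@1, C@1, D@1, E@1, F@1, G@1) gives peak 23: h1:23  h2:12  h3:9.
Shift C→2, F→2.
Schedule A@1, B@1, C@2, D@1, E@1, F@2, G@1: h1:16  h2:16  h3:12 — peak 16.

16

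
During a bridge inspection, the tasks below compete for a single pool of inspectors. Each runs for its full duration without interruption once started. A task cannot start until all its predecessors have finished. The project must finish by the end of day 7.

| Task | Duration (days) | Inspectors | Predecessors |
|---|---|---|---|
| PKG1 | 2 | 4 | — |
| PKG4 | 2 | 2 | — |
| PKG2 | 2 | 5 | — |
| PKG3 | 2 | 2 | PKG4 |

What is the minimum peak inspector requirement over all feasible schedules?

6

Early-start (PKG1@1, PKG4@1, PKG2@1, PKG3@3) gives peak 11: d1:11  d2:11  d3:2  d4:2  d5:0  d6:0  d7:0.
Shift PKG2→3, PKG3→5.
Schedule PKG1@1, PKG4@1, PKG2@3, PKG3@5: d1:6  d2:6  d3:5  d4:5  d5:2  d6:2  d7:0 — peak 6.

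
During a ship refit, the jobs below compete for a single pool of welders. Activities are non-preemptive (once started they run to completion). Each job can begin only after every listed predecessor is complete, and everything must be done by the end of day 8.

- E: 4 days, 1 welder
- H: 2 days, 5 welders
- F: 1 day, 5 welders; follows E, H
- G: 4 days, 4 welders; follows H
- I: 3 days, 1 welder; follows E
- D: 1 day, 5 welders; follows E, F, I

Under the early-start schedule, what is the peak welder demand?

Early-start schedule: E@1, H@1, F@5, G@3, I@5, D@8.
Load per day: day 1: 6, day 2: 6, day 3: 5, day 4: 5, day 5: 10, day 6: 5, day 7: 1, day 8: 5.
Peak is 10.

10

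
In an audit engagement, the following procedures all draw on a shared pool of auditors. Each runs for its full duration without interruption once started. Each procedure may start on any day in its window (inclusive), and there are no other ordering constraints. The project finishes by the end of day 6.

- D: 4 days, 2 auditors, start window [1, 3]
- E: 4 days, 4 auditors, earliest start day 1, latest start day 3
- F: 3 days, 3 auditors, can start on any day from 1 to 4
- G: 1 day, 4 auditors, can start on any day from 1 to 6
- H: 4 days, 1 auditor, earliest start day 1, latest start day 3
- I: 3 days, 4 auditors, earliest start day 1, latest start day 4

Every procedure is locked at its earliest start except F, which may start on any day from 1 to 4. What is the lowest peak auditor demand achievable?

F@1: d1:18  d2:14  d3:14  d4:7  d5:0  d6:0 → peak 18
F@2: d1:15  d2:14  d3:14  d4:10  d5:0  d6:0 → peak 15
F@3: d1:15  d2:11  d3:14  d4:10  d5:3  d6:0 → peak 15
F@4: d1:15  d2:11  d3:11  d4:10  d5:3  d6:3 → peak 15
Best is F@2, peak 15.

15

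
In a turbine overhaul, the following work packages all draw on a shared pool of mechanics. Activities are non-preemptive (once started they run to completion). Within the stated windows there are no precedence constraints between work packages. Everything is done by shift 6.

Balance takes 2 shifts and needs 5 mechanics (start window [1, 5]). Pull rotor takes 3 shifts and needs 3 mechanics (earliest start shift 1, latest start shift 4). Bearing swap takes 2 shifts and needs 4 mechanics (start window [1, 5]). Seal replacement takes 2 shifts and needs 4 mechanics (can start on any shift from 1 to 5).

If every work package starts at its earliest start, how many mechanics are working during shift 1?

At early start, shift 1 has: Balance, Pull rotor, Bearing swap, Seal replacement.
Demand: 5 + 3 + 4 + 4 = 16.

16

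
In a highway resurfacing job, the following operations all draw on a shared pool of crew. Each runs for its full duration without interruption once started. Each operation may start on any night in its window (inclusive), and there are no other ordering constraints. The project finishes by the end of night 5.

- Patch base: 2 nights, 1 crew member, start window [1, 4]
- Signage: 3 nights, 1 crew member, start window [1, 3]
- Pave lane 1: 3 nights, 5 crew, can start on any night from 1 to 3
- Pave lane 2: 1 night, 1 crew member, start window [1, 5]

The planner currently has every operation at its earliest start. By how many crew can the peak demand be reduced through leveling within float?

2

Early-start peak: n1:8  n2:7  n3:6  n4:0  n5:0 ⇒ 8.
Leveled (Patch base@1, Signage@1, Pave lane 1@3, Pave lane 2@1): n1:3  n2:2  n3:6  n4:5  n5:5 ⇒ 6.
Reduction 8 − 6 = 2.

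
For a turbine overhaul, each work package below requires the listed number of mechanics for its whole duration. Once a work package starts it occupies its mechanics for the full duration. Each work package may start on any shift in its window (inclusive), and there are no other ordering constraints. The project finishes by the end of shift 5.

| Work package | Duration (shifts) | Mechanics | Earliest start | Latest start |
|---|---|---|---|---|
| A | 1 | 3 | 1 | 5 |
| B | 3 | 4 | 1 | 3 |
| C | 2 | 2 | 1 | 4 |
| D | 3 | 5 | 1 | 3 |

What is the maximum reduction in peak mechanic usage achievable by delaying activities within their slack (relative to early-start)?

5

Early-start peak: s1:14  s2:11  s3:9  s4:0  s5:0 ⇒ 14.
Leveled (A@1, B@1, C@1, D@3): s1:9  s2:6  s3:9  s4:5  s5:5 ⇒ 9.
Reduction 14 − 9 = 5.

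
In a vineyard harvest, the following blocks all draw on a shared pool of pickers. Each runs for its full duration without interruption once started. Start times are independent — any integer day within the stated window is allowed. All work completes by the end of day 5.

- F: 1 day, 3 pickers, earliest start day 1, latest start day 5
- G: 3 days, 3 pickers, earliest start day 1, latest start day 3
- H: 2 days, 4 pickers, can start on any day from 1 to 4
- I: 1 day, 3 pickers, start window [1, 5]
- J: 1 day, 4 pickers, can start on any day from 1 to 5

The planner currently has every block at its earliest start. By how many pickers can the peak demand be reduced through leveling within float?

10

Early-start peak: d1:17  d2:7  d3:3  d4:0  d5:0 ⇒ 17.
Leveled (F@1, G@1, H@2, I@4, J@4): d1:6  d2:7  d3:7  d4:7  d5:0 ⇒ 7.
Reduction 17 − 7 = 10.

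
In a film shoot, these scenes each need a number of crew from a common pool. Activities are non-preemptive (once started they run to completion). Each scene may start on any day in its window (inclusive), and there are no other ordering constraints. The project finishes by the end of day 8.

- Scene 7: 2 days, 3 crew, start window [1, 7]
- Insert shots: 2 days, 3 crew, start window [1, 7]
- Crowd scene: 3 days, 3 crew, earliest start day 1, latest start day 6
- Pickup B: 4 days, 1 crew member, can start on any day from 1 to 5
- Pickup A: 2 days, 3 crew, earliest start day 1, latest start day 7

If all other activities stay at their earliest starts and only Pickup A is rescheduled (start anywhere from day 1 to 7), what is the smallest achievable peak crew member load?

Pickup A@1: d1:13  d2:13  d3:4  d4:1  d5:0  d6:0  d7:0  d8:0 → peak 13
Pickup A@2: d1:10  d2:13  d3:7  d4:1  d5:0  d6:0  d7:0  d8:0 → peak 13
Pickup A@3: d1:10  d2:10  d3:7  d4:4  d5:0  d6:0  d7:0  d8:0 → peak 10
Pickup A@4: d1:10  d2:10  d3:4  d4:4  d5:3  d6:0  d7:0  d8:0 → peak 10
Pickup A@5: d1:10  d2:10  d3:4  d4:1  d5:3  d6:3  d7:0  d8:0 → peak 10
Pickup A@6: d1:10  d2:10  d3:4  d4:1  d5:0  d6:3  d7:3  d8:0 → peak 10
Pickup A@7: d1:10  d2:10  d3:4  d4:1  d5:0  d6:0  d7:3  d8:3 → peak 10
Best is Pickup A@3, peak 10.

10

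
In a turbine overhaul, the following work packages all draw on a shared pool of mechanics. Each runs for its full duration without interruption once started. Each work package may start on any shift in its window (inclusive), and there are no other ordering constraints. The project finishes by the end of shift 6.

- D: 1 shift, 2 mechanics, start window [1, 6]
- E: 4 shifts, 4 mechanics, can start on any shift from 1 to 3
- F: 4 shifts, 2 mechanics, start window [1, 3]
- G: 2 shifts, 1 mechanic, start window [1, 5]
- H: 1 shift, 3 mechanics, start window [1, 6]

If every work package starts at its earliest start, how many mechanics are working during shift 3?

6

At early start, shift 3 has: E, F.
Demand: 4 + 2 = 6.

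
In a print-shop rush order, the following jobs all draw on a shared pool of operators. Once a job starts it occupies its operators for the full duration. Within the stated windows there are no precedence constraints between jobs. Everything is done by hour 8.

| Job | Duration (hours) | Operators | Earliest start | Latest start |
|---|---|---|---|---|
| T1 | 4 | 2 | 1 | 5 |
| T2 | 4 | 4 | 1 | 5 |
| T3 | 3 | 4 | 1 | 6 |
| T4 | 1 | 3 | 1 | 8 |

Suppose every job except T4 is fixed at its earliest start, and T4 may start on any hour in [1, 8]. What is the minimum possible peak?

10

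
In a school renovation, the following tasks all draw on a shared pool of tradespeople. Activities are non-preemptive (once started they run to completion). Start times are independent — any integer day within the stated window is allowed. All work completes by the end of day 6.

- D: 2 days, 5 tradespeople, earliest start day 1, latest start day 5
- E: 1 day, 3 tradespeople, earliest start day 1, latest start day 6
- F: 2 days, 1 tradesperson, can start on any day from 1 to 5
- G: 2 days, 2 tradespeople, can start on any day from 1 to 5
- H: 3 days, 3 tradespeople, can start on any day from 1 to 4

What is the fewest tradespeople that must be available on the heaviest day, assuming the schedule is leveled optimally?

5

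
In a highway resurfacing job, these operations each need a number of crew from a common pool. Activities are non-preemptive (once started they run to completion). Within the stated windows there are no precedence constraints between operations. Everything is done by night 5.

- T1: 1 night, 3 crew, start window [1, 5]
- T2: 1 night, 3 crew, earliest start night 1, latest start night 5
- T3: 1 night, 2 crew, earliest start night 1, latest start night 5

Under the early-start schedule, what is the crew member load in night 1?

8

At early start, night 1 has: T1, T2, T3.
Demand: 3 + 3 + 2 = 8.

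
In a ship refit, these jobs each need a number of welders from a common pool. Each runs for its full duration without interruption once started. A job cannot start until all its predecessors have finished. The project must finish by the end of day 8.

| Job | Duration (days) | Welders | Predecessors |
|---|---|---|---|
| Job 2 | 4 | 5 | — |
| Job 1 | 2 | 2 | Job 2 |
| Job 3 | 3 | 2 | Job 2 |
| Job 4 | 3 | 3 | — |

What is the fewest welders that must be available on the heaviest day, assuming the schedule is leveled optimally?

7

Early-start (Job 2@1, Job 1@5, Job 3@5, Job 4@1) gives peak 8: d1:8  d2:8  d3:8  d4:5  d5:4  d6:4  d7:2  d8:0.
Shift Job 4→5.
Schedule Job 2@1, Job 1@5, Job 3@5, Job 4@5: d1:5  d2:5  d3:5  d4:5  d5:7  d6:7  d7:5  d8:0 — peak 7.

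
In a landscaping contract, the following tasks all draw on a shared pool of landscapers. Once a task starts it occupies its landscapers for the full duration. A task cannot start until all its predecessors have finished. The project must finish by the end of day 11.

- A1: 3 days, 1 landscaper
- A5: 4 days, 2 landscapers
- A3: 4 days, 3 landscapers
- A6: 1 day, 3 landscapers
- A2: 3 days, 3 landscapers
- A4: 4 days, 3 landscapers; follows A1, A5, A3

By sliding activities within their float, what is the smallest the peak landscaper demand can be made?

6

Early-start (A1@1, A5@1, A3@1, A6@1, A2@1, A4@5) gives peak 12: d1:12  d2:9  d3:9  d4:5  d5:3  d6:3  d7:3  d8:3  d9:0  d10:0  d11:0.
Shift A6→5, A2→5, A4→6.
Schedule A1@1, A5@1, A3@1, A6@5, A2@5, A4@6: d1:6  d2:6  d3:6  d4:5  d5:6  d6:6  d7:6  d8:3  d9:3  d10:0  d11:0 — peak 6.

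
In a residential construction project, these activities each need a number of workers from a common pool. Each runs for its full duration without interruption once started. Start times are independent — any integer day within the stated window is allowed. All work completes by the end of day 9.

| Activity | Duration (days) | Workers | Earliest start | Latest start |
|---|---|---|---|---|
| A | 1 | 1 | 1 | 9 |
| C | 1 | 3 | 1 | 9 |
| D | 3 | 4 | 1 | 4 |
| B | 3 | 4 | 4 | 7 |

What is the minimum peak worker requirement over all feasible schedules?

Early-start (A@1, C@1, D@1, B@4) gives peak 8: d1:8  d2:4  d3:4  d4:4  d5:4  d6:4  d7:0  d8:0  d9:0.
Shift D→2, B→5.
Schedule A@1, C@1, D@2, B@5: d1:4  d2:4  d3:4  d4:4  d5:4  d6:4  d7:4  d8:0  d9:0 — peak 4.
Total worker-days = 28 over 9 days ⇒ peak ≥ ⌈28/9⌉ = 4, so 4 is optimal.

4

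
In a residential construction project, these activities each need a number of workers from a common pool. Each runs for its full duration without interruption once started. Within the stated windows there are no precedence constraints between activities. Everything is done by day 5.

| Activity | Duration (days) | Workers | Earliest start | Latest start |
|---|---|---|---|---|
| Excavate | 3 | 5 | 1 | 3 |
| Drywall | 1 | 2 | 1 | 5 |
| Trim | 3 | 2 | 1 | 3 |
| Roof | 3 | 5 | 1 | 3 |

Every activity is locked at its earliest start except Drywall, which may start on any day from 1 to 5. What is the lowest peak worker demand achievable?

12

Drywall@1: d1:14  d2:12  d3:12  d4:0  d5:0 → peak 14
Drywall@2: d1:12  d2:14  d3:12  d4:0  d5:0 → peak 14
Drywall@3: d1:12  d2:12  d3:14  d4:0  d5:0 → peak 14
Drywall@4: d1:12  d2:12  d3:12  d4:2  d5:0 → peak 12
Drywall@5: d1:12  d2:12  d3:12  d4:0  d5:2 → peak 12
Best is Drywall@4, peak 12.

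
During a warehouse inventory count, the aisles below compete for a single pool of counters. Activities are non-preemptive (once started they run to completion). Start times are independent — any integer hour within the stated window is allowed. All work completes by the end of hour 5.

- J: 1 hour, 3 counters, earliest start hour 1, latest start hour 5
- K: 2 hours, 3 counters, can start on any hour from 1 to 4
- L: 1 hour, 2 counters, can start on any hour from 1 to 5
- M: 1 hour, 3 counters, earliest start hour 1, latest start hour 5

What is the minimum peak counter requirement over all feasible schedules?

3

Early-start (J@1, K@1, L@1, M@1) gives peak 11: h1:11  h2:3  h3:0  h4:0  h5:0.
Shift K→2, L→4, M→5.
Schedule J@1, K@2, L@4, M@5: h1:3  h2:3  h3:3  h4:2  h5:3 — peak 3.
Total counter-hours = 14 over 5 hours ⇒ peak ≥ ⌈14/5⌉ = 3, so 3 is optimal.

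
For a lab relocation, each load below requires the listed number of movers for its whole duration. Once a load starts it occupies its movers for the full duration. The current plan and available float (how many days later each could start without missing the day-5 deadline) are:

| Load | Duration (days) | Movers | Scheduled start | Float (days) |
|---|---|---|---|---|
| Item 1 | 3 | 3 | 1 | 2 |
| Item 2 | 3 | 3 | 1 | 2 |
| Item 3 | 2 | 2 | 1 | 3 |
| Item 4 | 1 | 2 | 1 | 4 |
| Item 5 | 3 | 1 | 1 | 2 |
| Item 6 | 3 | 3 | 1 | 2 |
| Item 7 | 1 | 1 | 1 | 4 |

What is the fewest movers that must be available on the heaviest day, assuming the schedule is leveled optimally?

Early-start (Item 1@1, Item 2@1, Item 3@1, Item 4@1, Item 5@1, Item 6@1, Item 7@1) gives peak 15: d1:15  d2:12  d3:10  d4:0  d5:0.
Shift Item 5→2, Item 6→3, Item 7→2.
Schedule Item 1@1, Item 2@1, Item 3@1, Item 4@1, Item 5@2, Item 6@3, Item 7@2: d1:10  d2:10  d3:10  d4:4  d5:3 — peak 10.

10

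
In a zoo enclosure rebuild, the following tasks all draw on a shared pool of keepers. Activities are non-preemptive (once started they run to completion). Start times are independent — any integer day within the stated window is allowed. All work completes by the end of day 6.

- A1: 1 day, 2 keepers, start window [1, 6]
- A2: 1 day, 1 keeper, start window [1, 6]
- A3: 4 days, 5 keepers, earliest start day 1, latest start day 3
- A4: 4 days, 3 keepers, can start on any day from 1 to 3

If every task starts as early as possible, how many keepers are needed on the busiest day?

11

Early-start schedule: A1@1, A2@1, A3@1, A4@1.
Load per day: day 1: 11, day 2: 8, day 3: 8, day 4: 8, day 5: 0, day 6: 0.
Peak is 11.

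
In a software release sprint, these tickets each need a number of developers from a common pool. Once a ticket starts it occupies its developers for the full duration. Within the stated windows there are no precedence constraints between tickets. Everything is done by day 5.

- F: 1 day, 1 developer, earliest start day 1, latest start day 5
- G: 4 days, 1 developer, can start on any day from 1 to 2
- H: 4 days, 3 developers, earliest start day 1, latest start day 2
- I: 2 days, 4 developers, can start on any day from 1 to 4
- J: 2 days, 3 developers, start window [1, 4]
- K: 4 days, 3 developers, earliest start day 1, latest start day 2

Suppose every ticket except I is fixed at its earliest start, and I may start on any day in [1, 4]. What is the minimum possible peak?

11

I@1: d1:15  d2:14  d3:7  d4:7  d5:0 → peak 15
I@2: d1:11  d2:14  d3:11  d4:7  d5:0 → peak 14
I@3: d1:11  d2:10  d3:11  d4:11  d5:0 → peak 11
I@4: d1:11  d2:10  d3:7  d4:11  d5:4 → peak 11
Best is I@3, peak 11.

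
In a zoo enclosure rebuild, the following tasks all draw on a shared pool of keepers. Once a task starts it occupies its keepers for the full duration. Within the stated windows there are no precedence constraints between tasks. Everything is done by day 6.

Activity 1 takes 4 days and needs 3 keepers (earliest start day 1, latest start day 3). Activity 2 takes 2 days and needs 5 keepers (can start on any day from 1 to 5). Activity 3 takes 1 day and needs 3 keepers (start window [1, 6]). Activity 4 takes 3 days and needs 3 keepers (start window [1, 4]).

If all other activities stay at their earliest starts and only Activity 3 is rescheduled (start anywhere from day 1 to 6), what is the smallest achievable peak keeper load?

11

Activity 3@1: d1:14  d2:11  d3:6  d4:3  d5:0  d6:0 → peak 14
Activity 3@2: d1:11  d2:14  d3:6  d4:3  d5:0  d6:0 → peak 14
Activity 3@3: d1:11  d2:11  d3:9  d4:3  d5:0  d6:0 → peak 11
Activity 3@4: d1:11  d2:11  d3:6  d4:6  d5:0  d6:0 → peak 11
Activity 3@5: d1:11  d2:11  d3:6  d4:3  d5:3  d6:0 → peak 11
Activity 3@6: d1:11  d2:11  d3:6  d4:3  d5:0  d6:3 → peak 11
Best is Activity 3@3, peak 11.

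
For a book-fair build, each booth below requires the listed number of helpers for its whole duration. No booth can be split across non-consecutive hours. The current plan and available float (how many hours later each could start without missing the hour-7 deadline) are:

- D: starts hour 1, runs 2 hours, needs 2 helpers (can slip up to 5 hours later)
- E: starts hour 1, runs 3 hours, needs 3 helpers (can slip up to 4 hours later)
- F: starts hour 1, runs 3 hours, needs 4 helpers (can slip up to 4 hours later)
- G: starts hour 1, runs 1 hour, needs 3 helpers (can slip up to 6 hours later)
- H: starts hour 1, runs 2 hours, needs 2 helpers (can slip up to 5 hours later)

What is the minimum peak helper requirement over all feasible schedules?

Early-start (D@1, E@1, F@1, G@1, H@1) gives peak 14: h1:14  h2:11  h3:7  h4:0  h5:0  h6:0  h7:0.
Shift F→5, G→4, H→3.
Schedule D@1, E@1, F@5, G@4, H@3: h1:5  h2:5  h3:5  h4:5  h5:4  h6:4  h7:4 — peak 5.
Total helper-hours = 32 over 7 hours ⇒ peak ≥ ⌈32/7⌉ = 5, so 5 is optimal.

5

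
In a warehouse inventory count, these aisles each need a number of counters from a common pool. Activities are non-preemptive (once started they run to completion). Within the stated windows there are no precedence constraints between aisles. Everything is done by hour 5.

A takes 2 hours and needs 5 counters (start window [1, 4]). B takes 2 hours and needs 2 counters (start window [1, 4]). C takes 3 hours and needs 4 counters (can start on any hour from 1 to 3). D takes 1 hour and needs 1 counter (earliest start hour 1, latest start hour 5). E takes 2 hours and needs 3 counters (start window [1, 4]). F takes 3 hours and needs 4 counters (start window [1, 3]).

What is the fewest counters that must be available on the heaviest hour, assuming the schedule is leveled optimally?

Early-start (A@1, B@1, C@1, D@1, E@1, F@1) gives peak 19: h1:19  h2:18  h3:8  h4:0  h5:0.
Shift B→4, D→3, E→4, F→3.
Schedule A@1, B@4, C@1, D@3, E@4, F@3: h1:9  h2:9  h3:9  h4:9  h5:9 — peak 9.
Total counter-hours = 45 over 5 hours ⇒ peak ≥ ⌈45/5⌉ = 9, so 9 is optimal.

9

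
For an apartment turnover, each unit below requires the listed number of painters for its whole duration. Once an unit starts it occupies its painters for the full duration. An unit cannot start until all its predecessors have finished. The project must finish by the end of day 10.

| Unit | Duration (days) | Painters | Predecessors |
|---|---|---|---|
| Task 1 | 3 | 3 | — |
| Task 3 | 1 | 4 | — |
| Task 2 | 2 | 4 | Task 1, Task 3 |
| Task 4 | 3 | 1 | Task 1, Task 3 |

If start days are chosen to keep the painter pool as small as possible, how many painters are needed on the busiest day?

Early-start (Task 1@1, Task 3@1, Task 2@4, Task 4@4) gives peak 7: d1:7  d2:3  d3:3  d4:5  d5:5  d6:1  d7:0  d8:0  d9:0  d10:0.
Shift Task 3→4, Task 2→5, Task 4→7.
Schedule Task 1@1, Task 3@4, Task 2@5, Task 4@7: d1:3  d2:3  d3:3  d4:4  d5:4  d6:4  d7:1  d8:1  d9:1  d10:0 — peak 4.

4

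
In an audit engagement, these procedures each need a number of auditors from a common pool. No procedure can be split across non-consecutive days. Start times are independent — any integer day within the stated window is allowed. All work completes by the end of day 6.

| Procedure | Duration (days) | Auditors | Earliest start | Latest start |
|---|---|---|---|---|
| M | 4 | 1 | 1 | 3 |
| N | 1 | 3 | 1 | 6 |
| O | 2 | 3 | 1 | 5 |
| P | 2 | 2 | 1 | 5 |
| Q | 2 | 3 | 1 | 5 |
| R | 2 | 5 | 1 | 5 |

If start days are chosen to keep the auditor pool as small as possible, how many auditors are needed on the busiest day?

Early-start (M@1, N@1, O@1, P@1, Q@1, R@1) gives peak 17: d1:17  d2:14  d3:1  d4:1  d5:0  d6:0.
Shift O→5, Q→5, R→3.
Schedule M@1, N@1, O@5, P@1, Q@5, R@3: d1:6  d2:3  d3:6  d4:6  d5:6  d6:6 — peak 6.
Total auditor-days = 33 over 6 days ⇒ peak ≥ ⌈33/6⌉ = 6, so 6 is optimal.

6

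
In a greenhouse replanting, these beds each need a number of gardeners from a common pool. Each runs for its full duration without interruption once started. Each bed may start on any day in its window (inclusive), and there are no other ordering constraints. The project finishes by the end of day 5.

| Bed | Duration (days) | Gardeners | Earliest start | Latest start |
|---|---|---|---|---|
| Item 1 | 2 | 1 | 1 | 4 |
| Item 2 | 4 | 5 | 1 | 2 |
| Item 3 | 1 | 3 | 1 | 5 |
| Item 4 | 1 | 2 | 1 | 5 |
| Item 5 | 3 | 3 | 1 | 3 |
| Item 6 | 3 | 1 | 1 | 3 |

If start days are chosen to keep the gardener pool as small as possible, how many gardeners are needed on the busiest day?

Early-start (Item 1@1, Item 2@1, Item 3@1, Item 4@1, Item 5@1, Item 6@1) gives peak 15: d1:15  d2:10  d3:9  d4:5  d5:0.
Shift Item 4→2, Item 5→3, Item 6→2.
Schedule Item 1@1, Item 2@1, Item 3@1, Item 4@2, Item 5@3, Item 6@2: d1:9  d2:9  d3:9  d4:9  d5:3 — peak 9.

9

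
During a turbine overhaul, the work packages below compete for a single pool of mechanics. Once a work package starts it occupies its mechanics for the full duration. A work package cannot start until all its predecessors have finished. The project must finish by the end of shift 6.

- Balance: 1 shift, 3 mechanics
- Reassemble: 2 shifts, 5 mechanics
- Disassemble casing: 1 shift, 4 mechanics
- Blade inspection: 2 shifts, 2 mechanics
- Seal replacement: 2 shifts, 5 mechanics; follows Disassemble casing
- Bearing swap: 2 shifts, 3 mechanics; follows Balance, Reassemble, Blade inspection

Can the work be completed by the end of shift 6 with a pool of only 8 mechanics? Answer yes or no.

yes

Schedule Balance@1, Reassemble@1, Disassemble casing@3, Blade inspection@2, Seal replacement@4, Bearing swap@4: s1:8  s2:7  s3:6  s4:8  s5:8  s6:0 — peak 8 ≤ 8.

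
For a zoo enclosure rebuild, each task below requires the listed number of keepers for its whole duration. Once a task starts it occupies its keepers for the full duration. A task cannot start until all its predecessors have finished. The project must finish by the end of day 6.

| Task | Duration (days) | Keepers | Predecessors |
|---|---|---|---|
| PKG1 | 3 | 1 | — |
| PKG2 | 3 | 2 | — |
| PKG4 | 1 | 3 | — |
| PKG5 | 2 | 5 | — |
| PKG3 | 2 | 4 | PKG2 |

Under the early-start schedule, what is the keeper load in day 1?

At early start, day 1 has: PKG1, PKG2, PKG4, PKG5.
Demand: 1 + 2 + 3 + 5 = 11.

11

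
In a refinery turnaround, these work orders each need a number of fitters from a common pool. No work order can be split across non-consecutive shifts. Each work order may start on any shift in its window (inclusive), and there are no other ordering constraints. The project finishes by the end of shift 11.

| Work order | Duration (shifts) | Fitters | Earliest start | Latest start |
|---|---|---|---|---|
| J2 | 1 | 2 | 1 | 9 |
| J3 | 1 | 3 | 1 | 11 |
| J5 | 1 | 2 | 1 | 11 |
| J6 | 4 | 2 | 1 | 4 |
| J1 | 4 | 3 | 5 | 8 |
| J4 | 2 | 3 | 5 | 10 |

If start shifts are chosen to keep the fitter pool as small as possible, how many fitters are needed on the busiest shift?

4

Early-start (J2@1, J3@1, J5@1, J6@1, J1@5, J4@5) gives peak 9: s1:9  s2:2  s3:2  s4:2  s5:6  s6:6  s7:3  s8:3  s9:0  s10:0  s11:0.
Shift J3→5, J5→2, J1→6, J4→10.
Schedule J2@1, J3@5, J5@2, J6@1, J1@6, J4@10: s1:4  s2:4  s3:2  s4:2  s5:3  s6:3  s7:3  s8:3  s9:3  s10:3  s11:3 — peak 4.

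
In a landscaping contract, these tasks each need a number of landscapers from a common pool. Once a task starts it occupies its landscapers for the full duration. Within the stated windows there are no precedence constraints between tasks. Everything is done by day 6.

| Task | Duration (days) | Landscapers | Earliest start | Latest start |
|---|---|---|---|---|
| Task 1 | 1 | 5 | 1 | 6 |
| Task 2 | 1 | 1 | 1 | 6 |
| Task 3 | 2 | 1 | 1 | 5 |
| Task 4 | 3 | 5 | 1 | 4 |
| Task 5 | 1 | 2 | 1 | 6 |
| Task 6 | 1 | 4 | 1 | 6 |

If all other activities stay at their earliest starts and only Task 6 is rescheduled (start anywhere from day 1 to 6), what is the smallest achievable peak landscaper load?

14

Task 6@1: d1:18  d2:6  d3:5  d4:0  d5:0  d6:0 → peak 18
Task 6@2: d1:14  d2:10  d3:5  d4:0  d5:0  d6:0 → peak 14
Task 6@3: d1:14  d2:6  d3:9  d4:0  d5:0  d6:0 → peak 14
Task 6@4: d1:14  d2:6  d3:5  d4:4  d5:0  d6:0 → peak 14
Task 6@5: d1:14  d2:6  d3:5  d4:0  d5:4  d6:0 → peak 14
Task 6@6: d1:14  d2:6  d3:5  d4:0  d5:0  d6:4 → peak 14
Best is Task 6@2, peak 14.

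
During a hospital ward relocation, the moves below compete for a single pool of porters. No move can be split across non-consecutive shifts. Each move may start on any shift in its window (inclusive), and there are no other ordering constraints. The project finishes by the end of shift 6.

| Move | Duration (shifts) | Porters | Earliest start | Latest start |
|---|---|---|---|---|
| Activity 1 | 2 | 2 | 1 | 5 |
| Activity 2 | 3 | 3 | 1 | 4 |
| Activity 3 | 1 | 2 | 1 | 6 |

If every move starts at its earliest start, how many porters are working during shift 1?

At early start, shift 1 has: Activity 1, Activity 2, Activity 3.
Demand: 2 + 3 + 2 = 7.

7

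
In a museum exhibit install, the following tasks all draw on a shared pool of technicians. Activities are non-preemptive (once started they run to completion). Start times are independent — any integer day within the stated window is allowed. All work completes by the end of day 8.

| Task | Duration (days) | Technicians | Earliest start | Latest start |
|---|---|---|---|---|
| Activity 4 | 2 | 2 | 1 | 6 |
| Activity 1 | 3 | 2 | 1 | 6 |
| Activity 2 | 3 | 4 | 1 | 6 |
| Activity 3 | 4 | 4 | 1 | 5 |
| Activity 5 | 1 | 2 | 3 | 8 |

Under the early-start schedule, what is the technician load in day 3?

At early start, day 3 has: Activity 1, Activity 2, Activity 3, Activity 5.
Demand: 2 + 4 + 4 + 2 = 12.

12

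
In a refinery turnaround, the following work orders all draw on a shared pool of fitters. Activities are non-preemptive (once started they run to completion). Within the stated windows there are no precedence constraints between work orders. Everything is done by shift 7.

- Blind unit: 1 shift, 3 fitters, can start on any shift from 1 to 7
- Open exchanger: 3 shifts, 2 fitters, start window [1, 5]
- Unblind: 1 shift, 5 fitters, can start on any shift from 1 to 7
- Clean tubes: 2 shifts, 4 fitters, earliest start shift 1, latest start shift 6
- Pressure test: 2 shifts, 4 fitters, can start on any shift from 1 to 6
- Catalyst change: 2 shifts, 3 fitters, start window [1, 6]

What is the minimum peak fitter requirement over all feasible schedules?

Early-start (Blind unit@1, Open exchanger@1, Unblind@1, Clean tubes@1, Pressure test@1, Catalyst change@1) gives peak 21: s1:21  s2:13  s3:2  s4:0  s5:0  s6:0  s7:0.
Shift Open exchanger→2, Unblind→5, Clean tubes→3, Pressure test→6.
Schedule Blind unit@1, Open exchanger@2, Unblind@5, Clean tubes@3, Pressure test@6, Catalyst change@1: s1:6  s2:5  s3:6  s4:6  s5:5  s6:4  s7:4 — peak 6.
Total fitter-shifts = 36 over 7 shifts ⇒ peak ≥ ⌈36/7⌉ = 6, so 6 is optimal.

6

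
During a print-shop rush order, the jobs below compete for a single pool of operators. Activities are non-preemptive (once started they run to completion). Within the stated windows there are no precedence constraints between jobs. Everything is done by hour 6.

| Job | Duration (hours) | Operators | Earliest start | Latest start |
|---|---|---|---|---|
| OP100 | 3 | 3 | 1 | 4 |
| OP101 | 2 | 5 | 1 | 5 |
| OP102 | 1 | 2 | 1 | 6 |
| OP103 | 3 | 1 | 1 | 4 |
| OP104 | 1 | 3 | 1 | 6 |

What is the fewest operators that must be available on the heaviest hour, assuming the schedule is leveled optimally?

Early-start (OP100@1, OP101@1, OP102@1, OP103@1, OP104@1) gives peak 14: h1:14  h2:9  h3:4  h4:0  h5:0  h6:0.
Shift OP101→4, OP102→6, OP104→6.
Schedule OP100@1, OP101@4, OP102@6, OP103@1, OP104@6: h1:4  h2:4  h3:4  h4:5  h5:5  h6:5 — peak 5.
Total operator-hours = 27 over 6 hours ⇒ peak ≥ ⌈27/6⌉ = 5, so 5 is optimal.

5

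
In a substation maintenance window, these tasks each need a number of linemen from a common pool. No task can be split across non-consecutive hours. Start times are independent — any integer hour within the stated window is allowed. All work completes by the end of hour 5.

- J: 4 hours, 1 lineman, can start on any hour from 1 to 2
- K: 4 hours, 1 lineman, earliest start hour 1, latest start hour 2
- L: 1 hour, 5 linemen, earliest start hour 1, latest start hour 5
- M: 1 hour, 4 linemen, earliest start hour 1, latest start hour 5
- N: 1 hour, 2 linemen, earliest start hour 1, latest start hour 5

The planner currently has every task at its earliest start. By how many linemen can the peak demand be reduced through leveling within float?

7

Early-start peak: h1:13  h2:2  h3:2  h4:2  h5:0 ⇒ 13.
Leveled (J@1, K@1, L@5, M@1, N@2): h1:6  h2:4  h3:2  h4:2  h5:5 ⇒ 6.
Reduction 13 − 6 = 7.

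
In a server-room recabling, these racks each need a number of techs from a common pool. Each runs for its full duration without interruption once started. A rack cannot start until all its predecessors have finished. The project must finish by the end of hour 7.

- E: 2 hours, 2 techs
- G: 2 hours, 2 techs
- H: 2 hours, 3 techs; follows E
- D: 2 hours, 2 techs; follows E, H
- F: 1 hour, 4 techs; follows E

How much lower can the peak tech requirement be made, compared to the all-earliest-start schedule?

Early-start peak: h1:4  h2:4  h3:7  h4:3  h5:2  h6:2  h7:0 ⇒ 7.
Leveled (E@1, G@1, H@3, D@5, F@7): h1:4  h2:4  h3:3  h4:3  h5:2  h6:2  h7:4 ⇒ 4.
Reduction 7 − 4 = 3.

3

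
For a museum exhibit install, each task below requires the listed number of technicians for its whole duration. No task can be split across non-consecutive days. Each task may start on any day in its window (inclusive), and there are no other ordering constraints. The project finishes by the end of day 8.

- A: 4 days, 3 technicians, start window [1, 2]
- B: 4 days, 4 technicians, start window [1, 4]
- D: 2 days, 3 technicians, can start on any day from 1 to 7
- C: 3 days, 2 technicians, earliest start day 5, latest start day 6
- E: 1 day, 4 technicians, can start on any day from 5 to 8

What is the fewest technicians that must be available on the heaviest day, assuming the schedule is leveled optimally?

7

Early-start (A@1, B@1, D@1, C@5, E@5) gives peak 10: d1:10  d2:10  d3:7  d4:7  d5:6  d6:2  d7:2  d8:0.
Shift D→5, E→7.
Schedule A@1, B@1, D@5, C@5, E@7: d1:7  d2:7  d3:7  d4:7  d5:5  d6:5  d7:6  d8:0 — peak 7.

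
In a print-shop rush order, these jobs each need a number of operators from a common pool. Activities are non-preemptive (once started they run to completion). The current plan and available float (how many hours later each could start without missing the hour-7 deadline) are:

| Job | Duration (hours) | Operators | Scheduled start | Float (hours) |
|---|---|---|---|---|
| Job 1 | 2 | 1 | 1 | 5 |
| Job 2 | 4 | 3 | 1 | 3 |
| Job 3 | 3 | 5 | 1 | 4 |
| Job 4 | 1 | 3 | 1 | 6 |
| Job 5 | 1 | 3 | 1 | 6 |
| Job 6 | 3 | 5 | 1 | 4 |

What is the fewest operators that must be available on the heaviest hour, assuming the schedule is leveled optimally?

8

Early-start (Job 1@1, Job 2@1, Job 3@1, Job 4@1, Job 5@1, Job 6@1) gives peak 20: h1:20  h2:14  h3:13  h4:3  h5:0  h6:0  h7:0.
Shift Job 2→3, Job 4→4, Job 5→7, Job 6→5.
Schedule Job 1@1, Job 2@3, Job 3@1, Job 4@4, Job 5@7, Job 6@5: h1:6  h2:6  h3:8  h4:6  h5:8  h6:8  h7:8 — peak 8.
Total operator-hours = 50 over 7 hours ⇒ peak ≥ ⌈50/7⌉ = 8, so 8 is optimal.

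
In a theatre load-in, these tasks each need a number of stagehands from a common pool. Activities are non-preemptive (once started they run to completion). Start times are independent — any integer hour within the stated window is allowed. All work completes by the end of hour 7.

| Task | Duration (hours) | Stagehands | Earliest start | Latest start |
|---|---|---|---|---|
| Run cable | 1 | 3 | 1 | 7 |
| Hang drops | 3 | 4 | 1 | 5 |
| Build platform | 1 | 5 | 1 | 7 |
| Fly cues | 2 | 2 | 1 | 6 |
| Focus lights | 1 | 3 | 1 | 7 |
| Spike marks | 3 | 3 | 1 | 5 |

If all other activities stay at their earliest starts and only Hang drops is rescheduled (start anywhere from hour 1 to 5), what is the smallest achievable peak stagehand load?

Hang drops@1: h1:20  h2:9  h3:7  h4:0  h5:0  h6:0  h7:0 → peak 20
Hang drops@2: h1:16  h2:9  h3:7  h4:4  h5:0  h6:0  h7:0 → peak 16
Hang drops@3: h1:16  h2:5  h3:7  h4:4  h5:4  h6:0  h7:0 → peak 16
Hang drops@4: h1:16  h2:5  h3:3  h4:4  h5:4  h6:4  h7:0 → peak 16
Hang drops@5: h1:16  h2:5  h3:3  h4:0  h5:4  h6:4  h7:4 → peak 16
Best is Hang drops@2, peak 16.

16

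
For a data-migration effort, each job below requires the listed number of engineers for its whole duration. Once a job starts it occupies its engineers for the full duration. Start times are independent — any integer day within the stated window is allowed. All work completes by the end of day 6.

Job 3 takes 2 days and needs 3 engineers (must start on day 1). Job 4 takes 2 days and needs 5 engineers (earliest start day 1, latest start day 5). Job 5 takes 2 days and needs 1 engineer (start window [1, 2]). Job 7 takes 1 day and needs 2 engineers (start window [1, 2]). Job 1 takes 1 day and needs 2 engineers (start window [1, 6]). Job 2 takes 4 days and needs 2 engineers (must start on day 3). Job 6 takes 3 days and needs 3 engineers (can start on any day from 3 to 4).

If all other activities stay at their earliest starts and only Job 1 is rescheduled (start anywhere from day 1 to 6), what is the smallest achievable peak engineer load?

Job 1@1: d1:13  d2:9  d3:5  d4:5  d5:5  d6:2 → peak 13
Job 1@2: d1:11  d2:11  d3:5  d4:5  d5:5  d6:2 → peak 11
Job 1@3: d1:11  d2:9  d3:7  d4:5  d5:5  d6:2 → peak 11
Job 1@4: d1:11  d2:9  d3:5  d4:7  d5:5  d6:2 → peak 11
Job 1@5: d1:11  d2:9  d3:5  d4:5  d5:7  d6:2 → peak 11
Job 1@6: d1:11  d2:9  d3:5  d4:5  d5:5  d6:4 → peak 11
Best is Job 1@2, peak 11.

11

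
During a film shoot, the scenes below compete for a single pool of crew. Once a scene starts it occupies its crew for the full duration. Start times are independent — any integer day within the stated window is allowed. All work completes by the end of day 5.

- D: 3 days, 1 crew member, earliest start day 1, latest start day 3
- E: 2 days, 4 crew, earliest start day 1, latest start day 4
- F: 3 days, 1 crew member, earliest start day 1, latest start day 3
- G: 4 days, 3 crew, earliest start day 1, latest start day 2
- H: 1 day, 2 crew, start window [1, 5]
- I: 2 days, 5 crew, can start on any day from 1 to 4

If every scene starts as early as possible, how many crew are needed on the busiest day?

16

Early-start schedule: D@1, E@1, F@1, G@1, H@1, I@1.
Load per day: day 1: 16, day 2: 14, day 3: 5, day 4: 3, day 5: 0.
Peak is 16.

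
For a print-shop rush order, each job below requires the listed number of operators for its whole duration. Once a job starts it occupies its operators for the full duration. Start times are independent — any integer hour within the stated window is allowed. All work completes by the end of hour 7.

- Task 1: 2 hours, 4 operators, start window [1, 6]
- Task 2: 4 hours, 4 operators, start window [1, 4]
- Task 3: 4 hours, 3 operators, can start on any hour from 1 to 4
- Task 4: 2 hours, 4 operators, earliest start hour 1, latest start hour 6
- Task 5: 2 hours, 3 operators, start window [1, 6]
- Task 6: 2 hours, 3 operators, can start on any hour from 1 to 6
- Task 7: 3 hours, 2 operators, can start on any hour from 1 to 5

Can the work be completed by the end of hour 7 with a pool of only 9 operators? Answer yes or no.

no

The minimum achievable peak is 10; 9 < 10, so no feasible schedule stays within the cap.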